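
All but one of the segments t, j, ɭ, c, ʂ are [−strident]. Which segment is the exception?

/ʂ/ is the voiceless retroflex fricative, which is [+strident]; the rest — /ɭ, j, t, c/ — are [−strident].

ʂ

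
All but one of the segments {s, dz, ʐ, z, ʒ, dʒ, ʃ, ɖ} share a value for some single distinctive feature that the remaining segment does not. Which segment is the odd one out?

The remaining segments after removing /ɖ/ share [+strident]; /ɖ/ (voiced retroflex stop) is [−strident]. For every other candidate removal, the leftover set fails to share any single feature value that the removed segment lacks.

ɖ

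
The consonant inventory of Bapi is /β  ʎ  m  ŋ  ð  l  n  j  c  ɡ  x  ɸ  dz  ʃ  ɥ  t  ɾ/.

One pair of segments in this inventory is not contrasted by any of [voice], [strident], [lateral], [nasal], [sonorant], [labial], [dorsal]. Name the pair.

Both /c/ and /x/ are [−voice], [−strident], [−lateral], [−nasal], [−sonorant], [−labial], [+dorsal]. Since the list omits [continuant] and [back] — which do distinguish the voiceless palatal stop from the voiceless velar fricative — this pair collapses; all other pairs remain distinct.

c, x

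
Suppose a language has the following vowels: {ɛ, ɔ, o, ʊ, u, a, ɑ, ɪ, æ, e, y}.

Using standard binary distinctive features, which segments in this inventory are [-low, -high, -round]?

First, the [-low] segments are /ɛ, ɔ, o, ʊ, u, ɪ, e, y/.
Within that set, [-high] gives /ɛ, ɔ, o, e/.
Intersecting with [-round] leaves /ɛ, e/.

ɛ, e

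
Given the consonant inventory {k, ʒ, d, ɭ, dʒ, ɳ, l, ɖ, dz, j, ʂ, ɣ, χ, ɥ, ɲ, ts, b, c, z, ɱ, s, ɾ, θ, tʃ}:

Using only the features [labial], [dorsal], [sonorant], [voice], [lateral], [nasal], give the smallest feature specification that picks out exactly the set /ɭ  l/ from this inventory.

Every target segment is [+lateral] and no other inventory member is, so one feature is enough.

[+lateral]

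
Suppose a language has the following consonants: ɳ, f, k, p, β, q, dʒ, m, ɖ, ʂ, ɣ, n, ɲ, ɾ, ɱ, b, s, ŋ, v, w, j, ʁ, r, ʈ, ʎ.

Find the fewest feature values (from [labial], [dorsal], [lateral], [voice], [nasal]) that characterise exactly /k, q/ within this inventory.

[−voice, +dorsal]

/k, q/ are all [−voice], [+dorsal], and no other segment in the inventory matches both values. Dropping any one of them over-generates: [+dorsal] alone would also admit /ɣ, ɲ, ŋ, w, …/; [−voice] alone would also admit /f, p, ʂ, s, …/. No other single listed feature picks out exactly this set either, so fewer than two features will not do.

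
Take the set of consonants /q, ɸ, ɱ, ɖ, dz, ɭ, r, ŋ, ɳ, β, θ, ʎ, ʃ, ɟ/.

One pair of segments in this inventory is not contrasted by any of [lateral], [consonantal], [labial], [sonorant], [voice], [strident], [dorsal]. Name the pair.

ɳ, r

Both /ɳ/ and /r/ are [−lateral], [+consonantal], [−labial], [+sonorant], [+voice], [−strident], [−dorsal]. Since the list omits [nasal], [continuant] and [anterior] — which do distinguish the retroflex nasal from the alveolar trill — this pair collapses; all other pairs remain distinct.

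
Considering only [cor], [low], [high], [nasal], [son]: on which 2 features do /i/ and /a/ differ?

[high], [low]

/i/ is the high front unrounded tense vowel and /a/ is the low unrounded vowel. Both are [−coronal], [−nasal], [+sonorant]. /i/ is [+high] while /a/ is [−high]; /i/ is [−low] while /a/ is [+low], so the distinguishing features are [high], [low].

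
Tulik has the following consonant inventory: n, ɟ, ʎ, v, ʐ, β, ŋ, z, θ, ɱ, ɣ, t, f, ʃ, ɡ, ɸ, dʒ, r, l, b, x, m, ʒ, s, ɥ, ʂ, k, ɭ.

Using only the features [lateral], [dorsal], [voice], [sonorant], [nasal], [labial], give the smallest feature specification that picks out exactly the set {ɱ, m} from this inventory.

/ɱ, m/ are all [+nasal], [+labial], and no other segment in the inventory matches both values. Dropping any one of them over-generates: [+labial] alone would also admit /v, β, f, ɸ, …/; [+nasal] alone would also admit /n, ŋ/. No other single listed feature picks out exactly this set either, so fewer than two features will not do.

[+nasal, +labial]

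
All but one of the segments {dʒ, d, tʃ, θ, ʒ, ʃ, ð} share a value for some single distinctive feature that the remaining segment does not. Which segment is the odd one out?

The remaining segments after removing /d/ share [+distributed]; /d/ (voiced alveolar stop) is [-distributed]. For every other candidate removal, the leftover set fails to share any single feature value that the removed segment lacks.

d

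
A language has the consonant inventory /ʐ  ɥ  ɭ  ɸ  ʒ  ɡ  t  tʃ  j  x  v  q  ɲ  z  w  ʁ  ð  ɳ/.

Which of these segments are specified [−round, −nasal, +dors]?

Eliminate segments failing any feature: /ʐ, ɭ, ɸ, ʒ, t, tʃ, v, z, ð/ are [−dorsal]; /ɥ, w/ are [+round]; /ɲ, ɳ/ are [+nasal]. The remaining /ɡ, j, x, q, ʁ/ satisfy [−round], [−nasal], [+dorsal].

ɡ, j, x, q, ʁ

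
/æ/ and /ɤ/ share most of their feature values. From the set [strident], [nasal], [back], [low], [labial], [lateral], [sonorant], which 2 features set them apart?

/æ/ is the low front unrounded vowel and /ɤ/ is the mid back unrounded tense vowel. Both are [-strident], [-nasal], [-labial], [-lateral], [+sonorant]. /æ/ is [+low] while /ɤ/ is [-low]; /æ/ is [-back] while /ɤ/ is [+back], so the distinguishing features are [low], [back].

[low], [back]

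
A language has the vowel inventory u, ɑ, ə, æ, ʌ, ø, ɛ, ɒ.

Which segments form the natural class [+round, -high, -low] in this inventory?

Checking each segment against [+round], [-high], [-low]: /ø/ (mid front rounded tense vowel) satisfies every feature; every other segment in the inventory fails at least one.

ø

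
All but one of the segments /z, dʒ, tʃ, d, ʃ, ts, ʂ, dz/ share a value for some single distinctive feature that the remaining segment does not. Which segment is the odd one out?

The remaining segments after removing /d/ share [+strident]; /d/ (voiced alveolar stop) is [−strident]. For every other candidate removal, the leftover set fails to share any single feature value that the removed segment lacks.

d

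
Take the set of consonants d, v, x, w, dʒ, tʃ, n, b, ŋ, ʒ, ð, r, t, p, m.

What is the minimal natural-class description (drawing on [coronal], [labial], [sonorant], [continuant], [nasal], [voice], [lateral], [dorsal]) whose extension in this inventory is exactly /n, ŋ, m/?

[+nasal]

Every target segment is [+nasal] and no other inventory member is, so one feature is enough.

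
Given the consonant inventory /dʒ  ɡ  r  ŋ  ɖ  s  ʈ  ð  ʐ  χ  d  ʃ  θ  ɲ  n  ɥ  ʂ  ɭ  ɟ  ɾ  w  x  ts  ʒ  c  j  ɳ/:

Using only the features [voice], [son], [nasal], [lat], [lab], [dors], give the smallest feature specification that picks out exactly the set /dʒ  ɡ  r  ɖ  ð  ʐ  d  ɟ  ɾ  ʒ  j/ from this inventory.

[+voice, −nasal, −lat, −lab]

/dʒ, ɡ, r, ɖ, ð, ʐ, d, ɟ, ɾ, ʒ, j/ are all [+voice], [−nasal], [−lateral], [−labial], and no other segment in the inventory matches all four values. Dropping any one of them over-generates: [−nasal, −lateral, −labial] alone would also admit /s, ʈ, χ, ʃ, …/; [+voice, −lateral, −labial] alone would also admit /ŋ, ɲ, n, ɳ/; [+voice, −nasal, −labial] alone would also admit /ɭ/; [+voice, −nasal, −lateral] alone would also admit /ɥ, w/. No other combination of three listed features picks out exactly this set either, so fewer than four features will not do.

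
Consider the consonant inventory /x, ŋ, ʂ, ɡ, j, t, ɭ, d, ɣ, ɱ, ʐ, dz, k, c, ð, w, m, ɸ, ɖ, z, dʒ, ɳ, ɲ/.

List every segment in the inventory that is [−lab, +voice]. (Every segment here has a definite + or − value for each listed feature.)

ŋ, ɡ, j, ɭ, d, ɣ, ʐ, dz, ð, ɖ, z, dʒ, ɳ, ɲ

Eliminate segments failing any feature: /x, ʂ, t, k, c/ are [−voice]; /ɱ, w, m, ɸ/ are [+labial]. The remaining /ŋ, ɡ, j, ɭ, d, ɣ, ʐ, dz, ð, ɖ, z, dʒ, ɳ, ɲ/ satisfy [−labial], [+voice].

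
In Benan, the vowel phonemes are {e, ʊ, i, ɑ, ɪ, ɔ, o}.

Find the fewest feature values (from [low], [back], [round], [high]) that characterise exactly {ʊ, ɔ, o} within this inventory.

[+round]

The target set is precisely the extension of [+round] in this inventory.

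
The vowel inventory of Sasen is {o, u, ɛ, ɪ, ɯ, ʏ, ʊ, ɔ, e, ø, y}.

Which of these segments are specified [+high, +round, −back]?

Eliminate segments failing any feature: /o, ɛ, ɔ, e, ø/ are [−high]; /u, ʊ/ are [+back]; /ɪ, ɯ/ are [−round]. The remaining /ʏ, y/ satisfy [+high], [+round], [−back].

ʏ, y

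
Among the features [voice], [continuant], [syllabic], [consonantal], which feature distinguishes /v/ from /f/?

[voice]

/v/ is the voiced labiodental fricative and /f/ is the voiceless labiodental fricative. Both are [+continuant], [−syllabic], [+consonantal]. /v/ is [+voice] while /f/ is [−voice], so the distinguishing feature is [voice].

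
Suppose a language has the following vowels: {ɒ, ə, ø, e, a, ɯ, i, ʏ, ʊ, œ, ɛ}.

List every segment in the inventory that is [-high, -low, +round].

Among the inventory, the [-high] segments are /ɒ, ə, ø, e, a, œ, ɛ/.
Then [-low] gives /ə, ø, e, œ, ɛ/.
Intersecting with [+round] leaves /ø, œ/.

ø, œ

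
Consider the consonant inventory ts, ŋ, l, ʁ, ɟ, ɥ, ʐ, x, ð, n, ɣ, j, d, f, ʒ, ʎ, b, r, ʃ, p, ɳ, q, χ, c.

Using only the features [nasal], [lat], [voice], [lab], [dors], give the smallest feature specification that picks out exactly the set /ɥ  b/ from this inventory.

[+voice, +lab]

/ɥ, b/ are all [+voice], [+labial], and no other segment in the inventory matches both values. Dropping any one of them over-generates: [+labial] alone would also admit /f, p/; [+voice] alone would also admit /ŋ, l, ʁ, ɟ, …/. No other single listed feature picks out exactly this set either, so fewer than two features will not do.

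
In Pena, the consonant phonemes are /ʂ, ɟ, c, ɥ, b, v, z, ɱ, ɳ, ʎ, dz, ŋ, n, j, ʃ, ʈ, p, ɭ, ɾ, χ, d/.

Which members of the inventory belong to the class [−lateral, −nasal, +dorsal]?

Among the inventory, the [−lateral] segments are /ʂ, ɟ, c, ɥ, b, v, z, ɱ, ɳ, dz, ŋ, n, j, ʃ, ʈ, p, ɾ, χ, d/.
Then [−nasal] gives /ʂ, ɟ, c, ɥ, b, v, z, dz, j, ʃ, ʈ, p, ɾ, χ, d/.
Intersecting with [+dorsal] leaves /ɟ, c, ɥ, j, χ/.

ɟ, c, ɥ, j, χ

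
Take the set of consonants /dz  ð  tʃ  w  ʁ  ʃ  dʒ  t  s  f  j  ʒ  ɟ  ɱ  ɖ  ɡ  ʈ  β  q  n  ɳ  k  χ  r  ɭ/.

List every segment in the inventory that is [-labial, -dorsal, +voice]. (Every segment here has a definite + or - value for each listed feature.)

Among the inventory, the [-labial] segments are /dz, ð, tʃ, ʁ, ʃ, dʒ, t, s, j, ʒ, ɟ, ɖ, ɡ, ʈ, q, n, ɳ, k, χ, r, ɭ/.
Then [-dorsal] gives /dz, ð, tʃ, ʃ, dʒ, t, s, ʒ, ɖ, ʈ, n, ɳ, r, ɭ/.
Then [+voice] leaves /dz, ð, dʒ, ʒ, ɖ, n, ɳ, r, ɭ/.

dz, ð, dʒ, ʒ, ɖ, n, ɳ, r, ɭ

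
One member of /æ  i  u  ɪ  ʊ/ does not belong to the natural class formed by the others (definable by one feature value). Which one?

æ

The remaining segments after removing /æ/ share [+high]; /æ/ (low front unrounded vowel) is [−high]. For every other candidate removal, the leftover set fails to share any single feature value that the removed segment lacks.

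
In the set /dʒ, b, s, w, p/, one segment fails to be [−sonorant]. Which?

w

Every segment except /w/ is [−sonorant]. /w/ (labial-velar glide) is [+sonorant], so it is the exception.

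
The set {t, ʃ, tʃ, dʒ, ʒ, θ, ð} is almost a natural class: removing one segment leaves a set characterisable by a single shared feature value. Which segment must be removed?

[distributed] groups all but one: /ʒ, tʃ, dʒ, ð, ʃ, θ/ share [+distributed] while /t/ (voiceless alveolar stop) alone is [-distributed]. Removing any other segment would not leave a single-feature class that excludes it.

t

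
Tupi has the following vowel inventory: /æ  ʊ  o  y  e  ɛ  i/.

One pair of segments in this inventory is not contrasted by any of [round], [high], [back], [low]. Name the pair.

/ɛ/ (mid front unrounded lax vowel) and /e/ (mid front unrounded tense vowel) are both [−round], [−high], [−back], [−low], so none of the listed features separates them. (They do differ in [tense], which is not among the given features.) Every other pair in the inventory differs on at least one listed feature.

ɛ, e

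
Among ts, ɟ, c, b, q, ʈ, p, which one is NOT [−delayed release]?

ts

Every segment except /ts/ is [−delayed release]. /ts/ (voiceless alveolar affricate) is [+delayed release], so it is the exception.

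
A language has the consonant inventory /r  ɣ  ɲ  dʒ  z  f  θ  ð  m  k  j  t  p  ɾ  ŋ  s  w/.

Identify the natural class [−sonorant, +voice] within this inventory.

Checking each segment against [−sonorant], [+voice]: /ɣ/ (voiced velar fricative), /dʒ/ (voiced postalveolar affricate), /z/ (voiced alveolar fricative), /ð/ (voiced dental fricative) satisfy every feature; every other segment in the inventory fails at least one.

ɣ, dʒ, z, ð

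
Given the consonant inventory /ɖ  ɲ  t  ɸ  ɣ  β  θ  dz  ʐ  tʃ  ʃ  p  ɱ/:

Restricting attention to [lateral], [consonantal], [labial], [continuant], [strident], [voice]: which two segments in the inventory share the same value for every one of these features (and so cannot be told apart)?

/ɲ/ (palatal nasal) and /ɖ/ (voiced retroflex stop) are both [-lateral], [+consonantal], [-labial], [-continuant], [-strident], [+voice], so none of the listed features separates them. (They do differ in [sonorant], [nasal] and [dorsal], which are not among the given features.) Every other pair in the inventory differs on at least one listed feature.

ɲ, ɖ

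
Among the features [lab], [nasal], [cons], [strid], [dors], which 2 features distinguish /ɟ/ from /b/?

[labial], [dorsal]

/ɟ/ (voiced palatal stop) and /b/ (voiced bilabial stop) agree on [−nasal], [+consonantal], [−strident]. They differ on [labial] (/ɟ/ [−], /b/ [+]), [dorsal] (/ɟ/ [+], /b/ [−]).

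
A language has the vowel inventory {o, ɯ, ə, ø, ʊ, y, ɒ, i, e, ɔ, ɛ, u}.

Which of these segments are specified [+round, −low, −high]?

First, the [+round] segments are /o, ø, ʊ, y, ɒ, ɔ, u/.
Within that set, [−low] gives /o, ø, ʊ, y, ɔ, u/.
Of those, [−high] leaves /o, ø, ɔ/.

o, ø, ɔ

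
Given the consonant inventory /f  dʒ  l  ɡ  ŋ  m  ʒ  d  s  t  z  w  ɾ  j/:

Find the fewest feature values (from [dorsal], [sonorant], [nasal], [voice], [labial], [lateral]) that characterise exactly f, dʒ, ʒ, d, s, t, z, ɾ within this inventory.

[-nasal, -lateral, -dorsal]

The class [-nasal], [-lateral], [-dorsal] has exactly /f, dʒ, ʒ, d, s, t, z, ɾ/ as its extension in this inventory. No smaller conjunction from the listed features achieves this: [-lateral, -dorsal] alone would also admit /m/; [-nasal, -dorsal] alone would also admit /l/; [-nasal, -lateral] alone would also admit /ɡ, w, j/; and checking the remaining two-feature bundles turns up none with this extension.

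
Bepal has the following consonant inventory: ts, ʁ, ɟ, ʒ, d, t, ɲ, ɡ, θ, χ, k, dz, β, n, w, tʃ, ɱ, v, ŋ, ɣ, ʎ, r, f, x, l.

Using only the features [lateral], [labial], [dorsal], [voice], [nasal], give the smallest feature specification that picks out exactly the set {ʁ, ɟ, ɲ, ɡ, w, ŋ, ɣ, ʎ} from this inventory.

The class [+voice], [+dorsal] has exactly /ʁ, ɟ, ɲ, ɡ, w, ŋ, ɣ, ʎ/ as its extension in this inventory. No smaller conjunction from the listed features achieves this: [+dorsal] alone would also admit /χ, k, x/; [+voice] alone would also admit /ʒ, d, dz, β, …/; and checking the remaining single features turns up none with this extension.

[+voice, +dorsal]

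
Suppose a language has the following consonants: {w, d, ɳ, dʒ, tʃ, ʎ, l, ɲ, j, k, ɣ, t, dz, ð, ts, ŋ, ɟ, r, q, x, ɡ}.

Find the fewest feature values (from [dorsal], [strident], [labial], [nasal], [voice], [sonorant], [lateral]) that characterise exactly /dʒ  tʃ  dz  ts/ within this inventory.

[+strident]

The target set is precisely the extension of [+strident] in this inventory.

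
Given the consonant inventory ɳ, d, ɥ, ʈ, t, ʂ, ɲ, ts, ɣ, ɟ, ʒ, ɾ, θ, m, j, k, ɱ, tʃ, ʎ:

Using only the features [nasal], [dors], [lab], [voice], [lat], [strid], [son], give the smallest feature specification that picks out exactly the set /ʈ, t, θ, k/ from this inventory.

Every target segment is [−voice], [−strident]; each remaining inventory member fails at least one of these. Each conjunct is needed — [−strident] alone would also admit /ɳ, d, ɥ, ɲ, …/; [−voice] alone would also admit /ʂ, ts, tʃ/ — and no other single listed feature has exactly this extension, so two is the minimum.

[−voice, −strid]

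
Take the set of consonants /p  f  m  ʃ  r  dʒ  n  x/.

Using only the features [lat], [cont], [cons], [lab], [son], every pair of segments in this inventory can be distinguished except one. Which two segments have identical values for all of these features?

ʃ, x

Both /ʃ/ and /x/ are [−lateral], [+continuant], [+consonantal], [−labial], [−sonorant]. Since the list omits [strident], [coronal] and [dorsal] — which do distinguish the voiceless postalveolar fricative from the voiceless velar fricative — this pair collapses; all other pairs remain distinct.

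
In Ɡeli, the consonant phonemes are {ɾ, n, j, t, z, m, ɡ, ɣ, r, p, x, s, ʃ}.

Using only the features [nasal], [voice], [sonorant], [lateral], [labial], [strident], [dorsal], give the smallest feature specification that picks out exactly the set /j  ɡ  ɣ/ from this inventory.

Every target segment is [+voice], [+dorsal]; each remaining inventory member fails at least one of these. Each conjunct is needed — [+dorsal] alone would also admit /x/; [+voice] alone would also admit /ɾ, n, z, m, …/ — and no other single listed feature has exactly this extension, so two is the minimum.

[+voice, +dorsal]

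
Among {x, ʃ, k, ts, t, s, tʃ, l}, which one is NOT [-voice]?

/l/ is the alveolar lateral approximant, which is [+voice]; the rest — /t, x, k, s, ts, ʃ, tʃ/ — are [-voice].

l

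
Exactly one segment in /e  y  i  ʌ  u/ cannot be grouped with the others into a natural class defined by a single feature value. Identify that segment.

/e, i, y, u/ are all [+tense], but /ʌ/ (mid back unrounded lax vowel) is [−tense]. No other single segment can be removed to leave a set sharing one feature value that the removed segment lacks, so /ʌ/ is the odd one out.

ʌ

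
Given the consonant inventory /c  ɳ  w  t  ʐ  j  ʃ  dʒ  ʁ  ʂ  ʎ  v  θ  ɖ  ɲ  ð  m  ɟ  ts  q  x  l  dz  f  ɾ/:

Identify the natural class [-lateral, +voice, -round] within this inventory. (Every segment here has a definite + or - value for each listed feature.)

Checking each segment against [-lateral], [+voice], [-round]: /ɳ/ (retroflex nasal), /ʐ/ (voiced retroflex fricative), /j/ (palatal glide), /dʒ/ (voiced postalveolar affricate), /ʁ/ (voiced uvular fricative), /v/ (voiced labiodental fricative), among others, satisfy every feature; every other segment in the inventory fails at least one.

ɳ, ʐ, j, dʒ, ʁ, v, ɖ, ɲ, ð, m, ɟ, dz, ɾ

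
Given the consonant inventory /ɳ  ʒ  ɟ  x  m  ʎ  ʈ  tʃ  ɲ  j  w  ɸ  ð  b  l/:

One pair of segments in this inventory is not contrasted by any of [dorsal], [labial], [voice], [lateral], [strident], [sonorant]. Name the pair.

Both /ɲ/ and /j/ are [+dorsal], [−labial], [+voice], [−lateral], [−strident], [+sonorant]. Since the list omits [nasal] and [continuant] — which do distinguish the palatal nasal from the palatal glide — this pair collapses; all other pairs remain distinct.

ɲ, j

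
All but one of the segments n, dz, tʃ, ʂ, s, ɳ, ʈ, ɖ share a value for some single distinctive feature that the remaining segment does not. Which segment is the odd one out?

tʃ

[distributed] groups all but one: /n, ɳ, s, dz, ɖ, ʈ, ʂ/ share [−distributed] while /tʃ/ (voiceless postalveolar affricate) alone is [+distributed]. Removing any other segment would not leave a single-feature class that excludes it.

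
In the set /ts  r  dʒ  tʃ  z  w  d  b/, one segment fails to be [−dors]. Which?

w

Every segment except /w/ is [−dorsal]. /w/ (labial-velar glide) is [+dorsal], so it is the exception.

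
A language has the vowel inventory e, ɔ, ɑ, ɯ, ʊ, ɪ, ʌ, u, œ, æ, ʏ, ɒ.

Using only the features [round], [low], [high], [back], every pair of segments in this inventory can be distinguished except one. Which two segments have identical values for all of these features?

ʊ, u

On the given features, /ʊ/ and /u/ have an identical profile: [+round], [-low], [+high], [+back]. No other two segments in the inventory coincide on all 4 features. (They do differ in [tense], which is not among the given features.)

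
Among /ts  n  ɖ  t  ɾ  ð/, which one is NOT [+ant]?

ɖ

/ɖ/ is the voiced retroflex stop, which is [-anterior]; the rest — /ɾ, ts, ð, n, t/ — are [+anterior].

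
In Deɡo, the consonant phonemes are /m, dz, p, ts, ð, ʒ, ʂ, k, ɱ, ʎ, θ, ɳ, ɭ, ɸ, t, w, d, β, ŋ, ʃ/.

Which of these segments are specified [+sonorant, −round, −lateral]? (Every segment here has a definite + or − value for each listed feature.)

Eliminate segments failing any feature: /dz, p, ts, ð, ʒ, ʂ, k, θ, ɸ, t, d, β, ʃ/ are [−sonorant]; /ʎ, ɭ/ are [+lateral]; /w/ is [+round]. The remaining /m, ɱ, ɳ, ŋ/ satisfy [+sonorant], [−round], [−lateral].

m, ɱ, ɳ, ŋ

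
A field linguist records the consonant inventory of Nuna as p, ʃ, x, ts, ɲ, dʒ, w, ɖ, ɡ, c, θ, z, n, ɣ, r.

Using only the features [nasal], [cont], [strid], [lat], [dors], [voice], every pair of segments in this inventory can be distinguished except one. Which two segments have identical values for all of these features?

Both /ɣ/ and /w/ are [-nasal], [+continuant], [-strident], [-lateral], [+dorsal], [+voice]. Since the list omits [sonorant], [labial] and [round] — which do distinguish the voiced velar fricative from the labial-velar glide — this pair collapses; all other pairs remain distinct.

ɣ, w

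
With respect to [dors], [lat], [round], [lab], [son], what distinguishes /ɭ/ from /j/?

/ɭ/ (retroflex lateral approximant) and /j/ (palatal glide) agree on [−round], [−labial], [+sonorant]. They differ on [lateral] (/ɭ/ [+], /j/ [−]), [dorsal] (/ɭ/ [−], /j/ [+]).

[lateral], [dorsal]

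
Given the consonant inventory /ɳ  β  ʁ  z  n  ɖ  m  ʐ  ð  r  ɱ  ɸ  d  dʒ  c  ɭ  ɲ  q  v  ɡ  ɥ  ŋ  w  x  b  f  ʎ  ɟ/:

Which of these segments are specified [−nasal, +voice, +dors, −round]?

ʁ, ɡ, ʎ, ɟ

Checking each segment against [−nasal], [+voice], [+dorsal], [−round]: /ʁ/ (voiced uvular fricative), /ɡ/ (voiced velar stop), /ʎ/ (palatal lateral approximant), /ɟ/ (voiced palatal stop) satisfy every feature; every other segment in the inventory fails at least one.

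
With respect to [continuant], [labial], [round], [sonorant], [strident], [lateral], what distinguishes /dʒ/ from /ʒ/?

[continuant]

The two segments share [−labial], [−round], [−sonorant], [+strident], [−lateral]. The only feature from the list on which they differ: /dʒ/ is [−continuant] while /ʒ/ is [+continuant].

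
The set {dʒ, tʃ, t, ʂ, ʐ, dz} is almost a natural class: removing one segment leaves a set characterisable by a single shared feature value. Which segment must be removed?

t

[strident] groups all but one: /ʐ, ʂ, tʃ, dz, dʒ/ share [+strident] while /t/ (voiceless alveolar stop) alone is [−strident]. Removing any other segment would not leave a single-feature class that excludes it.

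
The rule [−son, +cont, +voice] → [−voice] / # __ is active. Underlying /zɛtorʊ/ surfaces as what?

[sɛtorʊ]

Only the initial segment /z/ is both word-initial and matches the structural description. It is a voiced alveolar fricative, so [−son, +cont, +voice] holds; changing it to [−voice] with all other features held fixed yields /s/ (voiceless alveolar fricative). No other segment meets both the structural description and the environment, so the output is [sɛtorʊ].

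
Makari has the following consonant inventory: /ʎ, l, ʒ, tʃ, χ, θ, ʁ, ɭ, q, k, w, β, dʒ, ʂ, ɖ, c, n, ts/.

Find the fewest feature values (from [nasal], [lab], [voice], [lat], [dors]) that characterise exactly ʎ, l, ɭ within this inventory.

The target set is precisely the extension of [+lateral] in this inventory.

[+lat]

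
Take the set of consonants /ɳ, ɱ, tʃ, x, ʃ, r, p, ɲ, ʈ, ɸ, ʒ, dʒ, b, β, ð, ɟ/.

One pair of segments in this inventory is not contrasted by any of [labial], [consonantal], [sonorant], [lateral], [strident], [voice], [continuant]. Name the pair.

On the given features, /ɳ/ and /ɲ/ have an identical profile: [−labial], [+consonantal], [+sonorant], [−lateral], [−strident], [+voice], [−continuant]. No other two segments in the inventory coincide on all 7 features. (They do differ in [dorsal], which is not among the given features.)

ɳ, ɲ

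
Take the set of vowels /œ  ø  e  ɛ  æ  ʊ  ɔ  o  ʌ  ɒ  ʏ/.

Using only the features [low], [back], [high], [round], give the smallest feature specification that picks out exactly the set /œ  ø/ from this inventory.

[−high, −back, +round]

The class [−high], [−back], [+round] has exactly /œ, ø/ as its extension in this inventory. No smaller conjunction from the listed features achieves this: [−back, +round] alone would also admit /ʏ/; [−high, +round] alone would also admit /ɔ, o, ɒ/; [−high, −back] alone would also admit /e, ɛ, æ/; and checking the remaining two-feature bundles turns up none with this extension.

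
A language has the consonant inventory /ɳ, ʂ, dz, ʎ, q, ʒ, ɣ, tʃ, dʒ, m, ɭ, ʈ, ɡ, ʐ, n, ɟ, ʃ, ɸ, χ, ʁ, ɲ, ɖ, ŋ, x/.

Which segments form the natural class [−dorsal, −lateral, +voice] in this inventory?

ɳ, dz, ʒ, dʒ, m, ʐ, n, ɖ

Checking each segment against [−dorsal], [−lateral], [+voice]: /ɳ/ (retroflex nasal), /dz/ (voiced alveolar affricate), /ʒ/ (voiced postalveolar fricative), /dʒ/ (voiced postalveolar affricate), /m/ (bilabial nasal), /ʐ/ (voiced retroflex fricative), among others, satisfy every feature; every other segment in the inventory fails at least one.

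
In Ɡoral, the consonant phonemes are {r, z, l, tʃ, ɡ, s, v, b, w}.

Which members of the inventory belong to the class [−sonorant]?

z, tʃ, ɡ, s, v, b

The [−sonorant] segments here are /z, tʃ, ɡ, s, v, b/; the remaining /r, l, w/ are [+sonorant].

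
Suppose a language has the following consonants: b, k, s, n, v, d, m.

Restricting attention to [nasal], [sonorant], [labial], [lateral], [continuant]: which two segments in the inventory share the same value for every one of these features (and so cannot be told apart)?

Both /k/ and /d/ are [−nasal], [−sonorant], [−labial], [−lateral], [−continuant]. Since the list omits [voice], [coronal] and [dorsal] — which do distinguish the voiceless velar stop from the voiced alveolar stop — this pair collapses; all other pairs remain distinct.

k, d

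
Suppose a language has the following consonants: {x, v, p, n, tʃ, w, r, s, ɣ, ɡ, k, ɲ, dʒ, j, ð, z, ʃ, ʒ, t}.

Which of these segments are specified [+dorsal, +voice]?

Eliminate segments failing any feature: /x, k/ are [-voice]; /v, p, n, tʃ, r, s, dʒ, ð, z, ʃ, ʒ, t/ are [-dorsal]. The remaining /w, ɣ, ɡ, ɲ, j/ satisfy [+dorsal], [+voice].

w, ɣ, ɡ, ɲ, j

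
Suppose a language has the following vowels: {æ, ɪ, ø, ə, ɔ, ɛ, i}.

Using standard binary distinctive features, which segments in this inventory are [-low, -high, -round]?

Eliminate segments failing any feature: /æ/ is [+low]; /ɪ, i/ are [+high]; /ø, ɔ/ are [+round]. The remaining /ə, ɛ/ satisfy [-low], [-high], [-round].

ə, ɛ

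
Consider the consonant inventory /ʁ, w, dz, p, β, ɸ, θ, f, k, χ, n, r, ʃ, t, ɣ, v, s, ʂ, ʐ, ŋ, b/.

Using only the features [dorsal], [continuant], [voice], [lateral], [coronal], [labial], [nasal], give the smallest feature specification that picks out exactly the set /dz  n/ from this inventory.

[+voice, −continuant, +coronal]

/dz, n/ are all [+voice], [−continuant], [+coronal], and no other segment in the inventory matches all three values. Dropping any one of them over-generates: [−continuant, +coronal] alone would also admit /t/; [+voice, +coronal] alone would also admit /r, ʐ/; [+voice, −continuant] alone would also admit /ŋ, b/. No other combination of two listed features picks out exactly this set either, so fewer than three features will not do.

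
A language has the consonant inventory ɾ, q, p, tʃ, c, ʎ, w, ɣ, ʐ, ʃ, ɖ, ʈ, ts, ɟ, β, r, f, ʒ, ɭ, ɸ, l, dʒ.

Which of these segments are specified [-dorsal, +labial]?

p, β, f, ɸ

Checking each segment against [-dorsal], [+labial]: /p/ (voiceless bilabial stop), /β/ (voiced bilabial fricative), /f/ (voiceless labiodental fricative), /ɸ/ (voiceless bilabial fricative) satisfy every feature; every other segment in the inventory fails at least one.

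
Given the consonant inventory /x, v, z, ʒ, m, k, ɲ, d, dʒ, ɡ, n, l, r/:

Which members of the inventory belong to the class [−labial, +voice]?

Checking each segment against [−labial], [+voice]: /z/ (voiced alveolar fricative), /ʒ/ (voiced postalveolar fricative), /ɲ/ (palatal nasal), /d/ (voiced alveolar stop), /dʒ/ (voiced postalveolar affricate), /ɡ/ (voiced velar stop), among others, satisfy every feature; every other segment in the inventory fails at least one.

z, ʒ, ɲ, d, dʒ, ɡ, n, l, r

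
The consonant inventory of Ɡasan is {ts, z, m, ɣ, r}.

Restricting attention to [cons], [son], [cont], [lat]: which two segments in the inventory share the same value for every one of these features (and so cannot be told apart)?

z, ɣ

On the given features, /z/ and /ɣ/ have an identical profile: [+consonantal], [-sonorant], [+continuant], [-lateral]. No other two segments in the inventory coincide on all 4 features. (They do differ in [strident], [coronal] and [dorsal], which are not among the given features.)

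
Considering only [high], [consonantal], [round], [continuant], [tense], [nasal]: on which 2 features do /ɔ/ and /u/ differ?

[high], [tense]

/ɔ/ is the mid back rounded lax vowel and /u/ is the high back rounded tense vowel. Both are [-consonantal], [+round], [+continuant], [-nasal]. /ɔ/ is [-high] while /u/ is [+high]; /ɔ/ is [-tense] while /u/ is [+tense], so the distinguishing features are [high], [tense].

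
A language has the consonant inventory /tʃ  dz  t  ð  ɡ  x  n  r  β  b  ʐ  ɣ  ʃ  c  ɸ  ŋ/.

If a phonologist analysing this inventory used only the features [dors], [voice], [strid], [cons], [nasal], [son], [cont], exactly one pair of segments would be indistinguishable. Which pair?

/β/ (voiced bilabial fricative) and /ð/ (voiced dental fricative) are both [−dorsal], [+voice], [−strident], [+consonantal], [−nasal], [−sonorant], [+continuant], so none of the listed features separates them. (They do differ in [labial] and [coronal], which are not among the given features.) Every other pair in the inventory differs on at least one listed feature.

β, ð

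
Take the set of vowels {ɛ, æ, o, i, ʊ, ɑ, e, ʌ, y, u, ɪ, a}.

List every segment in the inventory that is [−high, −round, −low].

ɛ, e, ʌ

First, the [−high] segments are /ɛ, æ, o, ɑ, e, ʌ, a/.
Of those, [−round] gives /ɛ, æ, ɑ, e, ʌ, a/.
Among these, [−low] leaves /ɛ, e, ʌ/.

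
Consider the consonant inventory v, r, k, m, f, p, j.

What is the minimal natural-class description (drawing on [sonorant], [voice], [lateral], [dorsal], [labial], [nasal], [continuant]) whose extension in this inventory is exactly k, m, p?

[−continuant]

/k, m, p/ are exactly the [−continuant] segments in the inventory, so a single feature suffices.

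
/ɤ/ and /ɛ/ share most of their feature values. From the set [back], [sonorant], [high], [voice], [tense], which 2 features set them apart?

/ɤ/ is the mid back unrounded tense vowel and /ɛ/ is the mid front unrounded lax vowel. Both are [+sonorant], [−high], [+voice]. /ɤ/ is [+back] while /ɛ/ is [−back]; /ɤ/ is [+tense] while /ɛ/ is [−tense], so the distinguishing features are [back], [tense].

[back], [tense]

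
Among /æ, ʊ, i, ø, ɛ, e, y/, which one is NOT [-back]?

/ɛ, ø, y, æ, e, i/ are all [-back]; /ʊ/ (high back rounded lax vowel) is [+back].

ʊ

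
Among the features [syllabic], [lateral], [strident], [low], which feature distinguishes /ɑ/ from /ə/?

The two segments share [+syllabic], [-lateral], [-strident]. The only feature from the list on which they differ: /ɑ/ is [+low] while /ə/ is [-low].

[low]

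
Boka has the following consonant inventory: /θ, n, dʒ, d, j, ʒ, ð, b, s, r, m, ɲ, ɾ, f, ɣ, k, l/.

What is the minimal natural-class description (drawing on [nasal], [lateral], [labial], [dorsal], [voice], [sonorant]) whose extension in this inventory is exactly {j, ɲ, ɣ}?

[+voice, +dorsal]

Every target segment is [+voice], [+dorsal]; each remaining inventory member fails at least one of these. Each conjunct is needed — [+dorsal] alone would also admit /k/; [+voice] alone would also admit /n, dʒ, d, ʒ, …/ — and no other single listed feature has exactly this extension, so two is the minimum.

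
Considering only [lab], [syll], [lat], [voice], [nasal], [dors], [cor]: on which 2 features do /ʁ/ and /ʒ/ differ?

[coronal], [dorsal]

/ʁ/ is the voiced uvular fricative and /ʒ/ is the voiced postalveolar fricative. Both are [−labial], [−syllabic], [−lateral], [+voice], [−nasal]. /ʁ/ is [−coronal] while /ʒ/ is [+coronal]; /ʁ/ is [+dorsal] while /ʒ/ is [−dorsal], so the distinguishing features are [coronal], [dorsal].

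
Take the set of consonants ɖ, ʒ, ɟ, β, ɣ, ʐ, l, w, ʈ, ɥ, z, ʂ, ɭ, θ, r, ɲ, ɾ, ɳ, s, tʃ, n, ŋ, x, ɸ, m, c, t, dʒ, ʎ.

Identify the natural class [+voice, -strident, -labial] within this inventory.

ɖ, ɟ, ɣ, l, ɭ, r, ɲ, ɾ, ɳ, n, ŋ, ʎ

Checking each segment against [+voice], [-strident], [-labial]: /ɖ/ (voiced retroflex stop), /ɟ/ (voiced palatal stop), /ɣ/ (voiced velar fricative), /l/ (alveolar lateral approximant), /ɭ/ (retroflex lateral approximant), /r/ (alveolar trill), among others, satisfy every feature; every other segment in the inventory fails at least one.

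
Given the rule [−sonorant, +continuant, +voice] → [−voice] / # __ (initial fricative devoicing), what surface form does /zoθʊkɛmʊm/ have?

[soθʊkɛmʊm]

/z/ satisfies [−sonorant, +continuant, +voice] and sits in # __. The [−voice] counterpart of the voiced alveolar fricative is /s/. Other segments in /zoθʊkɛmʊm/ either fail the structural description or are not in the environment, so the surface form is [soθʊkɛmʊm].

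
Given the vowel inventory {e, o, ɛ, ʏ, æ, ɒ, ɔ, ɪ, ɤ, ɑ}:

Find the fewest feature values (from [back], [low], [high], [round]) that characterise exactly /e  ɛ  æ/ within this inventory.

The class [−high], [−back] has exactly /e, ɛ, æ/ as its extension in this inventory. No smaller conjunction from the listed features achieves this: [−back] alone would also admit /ʏ, ɪ/; [−high] alone would also admit /o, ɒ, ɔ, ɤ, …/; and checking the remaining single features turns up none with this extension.

[−high, −back]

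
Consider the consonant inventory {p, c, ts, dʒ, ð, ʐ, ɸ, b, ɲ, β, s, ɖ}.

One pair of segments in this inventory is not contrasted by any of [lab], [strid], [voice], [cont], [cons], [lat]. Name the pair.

ɲ, ɖ

/ɲ/ (palatal nasal) and /ɖ/ (voiced retroflex stop) are both [-labial], [-strident], [+voice], [-continuant], [+consonantal], [-lateral], so none of the listed features separates them. (They do differ in [sonorant], [nasal] and [dorsal], which are not among the given features.) Every other pair in the inventory differs on at least one listed feature.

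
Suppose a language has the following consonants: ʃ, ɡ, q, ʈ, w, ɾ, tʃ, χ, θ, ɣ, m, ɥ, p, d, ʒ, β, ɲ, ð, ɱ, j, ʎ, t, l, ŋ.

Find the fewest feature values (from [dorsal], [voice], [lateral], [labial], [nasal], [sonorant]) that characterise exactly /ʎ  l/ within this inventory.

/ʎ, l/ are exactly the [+lateral] segments in the inventory, so a single feature suffices.

[+lateral]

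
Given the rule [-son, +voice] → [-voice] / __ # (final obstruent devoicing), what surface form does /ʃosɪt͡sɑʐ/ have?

Only the final segment /ʐ/ is both word-final and matches the structural description. It is a voiced retroflex fricative, so [-son, +voice] holds; changing it to [-voice] with all other features held fixed yields /ʂ/ (voiceless retroflex fricative). No other segment meets both the structural description and the environment, so the output is [ʃosɪt͡sɑʂ].

[ʃosɪt͡sɑʂ]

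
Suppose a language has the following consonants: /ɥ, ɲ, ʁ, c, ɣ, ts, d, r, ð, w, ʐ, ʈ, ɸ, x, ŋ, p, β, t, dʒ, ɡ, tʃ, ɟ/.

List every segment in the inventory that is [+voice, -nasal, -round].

ʁ, ɣ, d, r, ð, ʐ, β, dʒ, ɡ, ɟ

Among the inventory, the [+voice] segments are /ɥ, ɲ, ʁ, ɣ, d, r, ð, w, ʐ, ŋ, β, dʒ, ɡ, ɟ/.
Of those, [-nasal] gives /ɥ, ʁ, ɣ, d, r, ð, w, ʐ, β, dʒ, ɡ, ɟ/.
Intersecting with [-round] leaves /ʁ, ɣ, d, r, ð, ʐ, β, dʒ, ɡ, ɟ/.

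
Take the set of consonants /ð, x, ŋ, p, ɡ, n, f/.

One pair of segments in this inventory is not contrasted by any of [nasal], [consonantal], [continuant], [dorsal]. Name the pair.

/ð/ (voiced dental fricative) and /f/ (voiceless labiodental fricative) are both [−nasal], [+consonantal], [+continuant], [−dorsal], so none of the listed features separates them. (They do differ in [voice], [labial] and [coronal], which are not among the given features.) Every other pair in the inventory differs on at least one listed feature.

ð, f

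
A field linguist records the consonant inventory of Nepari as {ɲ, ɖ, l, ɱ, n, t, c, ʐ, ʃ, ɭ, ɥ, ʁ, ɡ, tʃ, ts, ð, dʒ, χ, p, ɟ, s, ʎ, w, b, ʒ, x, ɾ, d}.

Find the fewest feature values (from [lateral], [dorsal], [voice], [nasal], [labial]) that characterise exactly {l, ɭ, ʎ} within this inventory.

[+lateral]

/l, ɭ, ʎ/ are exactly the [+lateral] segments in the inventory, so a single feature suffices.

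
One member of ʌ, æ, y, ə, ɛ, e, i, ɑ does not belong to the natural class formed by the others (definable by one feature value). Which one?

The remaining segments after removing /y/ share [−round]; /y/ (high front rounded tense vowel) is [+round]. For every other candidate removal, the leftover set fails to share any single feature value that the removed segment lacks.

y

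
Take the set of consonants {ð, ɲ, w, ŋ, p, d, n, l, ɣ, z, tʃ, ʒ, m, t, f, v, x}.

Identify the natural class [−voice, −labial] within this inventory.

tʃ, t, x

Checking each segment against [−voice], [−labial]: /tʃ/ (voiceless postalveolar affricate), /t/ (voiceless alveolar stop), /x/ (voiceless velar fricative) satisfy every feature; every other segment in the inventory fails at least one.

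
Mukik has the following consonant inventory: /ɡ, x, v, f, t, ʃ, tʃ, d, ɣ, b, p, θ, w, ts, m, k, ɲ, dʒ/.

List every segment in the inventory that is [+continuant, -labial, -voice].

x, ʃ, θ

Checking each segment against [+continuant], [-labial], [-voice]: /x/ (voiceless velar fricative), /ʃ/ (voiceless postalveolar fricative), /θ/ (voiceless dental fricative) satisfy every feature; every other segment in the inventory fails at least one.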